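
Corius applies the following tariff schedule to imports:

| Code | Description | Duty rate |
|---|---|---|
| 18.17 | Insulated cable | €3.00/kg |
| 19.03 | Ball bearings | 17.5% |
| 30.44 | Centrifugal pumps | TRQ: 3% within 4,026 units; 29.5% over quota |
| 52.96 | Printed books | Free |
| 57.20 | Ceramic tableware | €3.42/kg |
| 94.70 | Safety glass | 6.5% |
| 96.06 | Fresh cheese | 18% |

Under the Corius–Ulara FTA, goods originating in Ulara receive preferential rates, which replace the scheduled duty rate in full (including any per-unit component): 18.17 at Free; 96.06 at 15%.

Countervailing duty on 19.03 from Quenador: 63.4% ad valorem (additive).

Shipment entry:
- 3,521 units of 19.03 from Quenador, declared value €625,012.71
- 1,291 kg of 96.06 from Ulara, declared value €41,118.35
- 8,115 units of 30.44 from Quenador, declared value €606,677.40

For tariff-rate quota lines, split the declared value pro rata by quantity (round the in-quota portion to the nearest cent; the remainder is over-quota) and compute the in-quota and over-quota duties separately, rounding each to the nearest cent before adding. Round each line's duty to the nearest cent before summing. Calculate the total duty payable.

€611,012.16

Line 1 (19.03, Quenador, 3,521 units, €625,012.71):
Base rate for 19.03 is 17.5%.
Additional duty on 19.03 from Quenador: +63.4%. Applied ad valorem rate: 17.5% + 63.4% = 80.9%.
Duty = €625,012.71 × 80.9% = €505,635.28.
Line 2 (96.06, Ulara, 1,291 kg, €41,118.35):
Base rate for 96.06 is 18%.
Origin Ulara qualifies under the Corius–Ulara agreement and 96.06 is covered: preferential rate 15% applies instead.
Duty = €41,118.35 × 15% = €6,167.75.
Line 3 (30.44, Quenador, 8,115 units, €606,677.40):
Code 30.44 is under a tariff-rate quota (threshold 4,026 units). In-quota: 4,026 units at 3%; over-quota: 4,089 units at 29.5%.
Pro-rata value split: in-quota = €606,677.40 × 4,026/8,115 = €300,983.76; over-quota = €606,677.40 − €300,983.76 = €305,693.64.
In-quota duty = €300,983.76 × 3% = €9,029.51. Over-quota duty = €305,693.64 × 29.5% = €90,179.62.
Line duty = €9,029.51 + €90,179.62 = €99,209.13.
Total = €505,635.28 + €6,167.75 + €99,209.13 = €611,012.16.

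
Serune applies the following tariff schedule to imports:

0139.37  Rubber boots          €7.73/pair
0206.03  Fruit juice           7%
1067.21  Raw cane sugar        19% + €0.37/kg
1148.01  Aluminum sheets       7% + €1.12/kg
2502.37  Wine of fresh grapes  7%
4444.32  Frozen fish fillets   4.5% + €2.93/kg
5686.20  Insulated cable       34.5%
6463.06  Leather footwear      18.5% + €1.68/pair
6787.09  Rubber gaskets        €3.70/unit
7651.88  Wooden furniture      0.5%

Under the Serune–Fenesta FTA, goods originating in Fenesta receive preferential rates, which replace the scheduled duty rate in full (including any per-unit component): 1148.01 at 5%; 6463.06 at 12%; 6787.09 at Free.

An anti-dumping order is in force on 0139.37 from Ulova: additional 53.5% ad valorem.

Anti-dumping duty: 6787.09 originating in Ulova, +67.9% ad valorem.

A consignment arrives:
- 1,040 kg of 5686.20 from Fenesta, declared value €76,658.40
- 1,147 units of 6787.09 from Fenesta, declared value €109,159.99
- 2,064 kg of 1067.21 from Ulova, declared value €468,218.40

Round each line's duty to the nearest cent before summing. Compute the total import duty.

Line 1 (5686.20, Fenesta, 1,040 kg, €76,658.40):
Base rate for 5686.20 is 34.5%.
Origin Fenesta is the FTA partner but 5686.20 is not on the preference list; base rate stands.
Duty = €76,658.40 × 34.5% = €26,447.15.
Line 2 (6787.09, Fenesta, 1,147 units, €109,159.99):
Base rate for 6787.09 is €3.70/unit.
Origin Fenesta qualifies under the Serune–Fenesta agreement and 6787.09 is covered: preferential rate Free applies instead.
The additional-duty order on 6787.09 targets Ulova, not Fenesta; it does not apply.
Duty = €109,159.99 × 0% = €0.00.
Line 3 (1067.21, Ulova, 2,064 kg, €468,218.40):
Base rate for 1067.21 is 19% + €0.37/kg.
Duty = €468,218.40 × 19% + 2,064 × €0.37 = €89,725.18.
Total = €26,447.15 + €0.00 + €89,725.18 = €116,172.33.

€116,172.33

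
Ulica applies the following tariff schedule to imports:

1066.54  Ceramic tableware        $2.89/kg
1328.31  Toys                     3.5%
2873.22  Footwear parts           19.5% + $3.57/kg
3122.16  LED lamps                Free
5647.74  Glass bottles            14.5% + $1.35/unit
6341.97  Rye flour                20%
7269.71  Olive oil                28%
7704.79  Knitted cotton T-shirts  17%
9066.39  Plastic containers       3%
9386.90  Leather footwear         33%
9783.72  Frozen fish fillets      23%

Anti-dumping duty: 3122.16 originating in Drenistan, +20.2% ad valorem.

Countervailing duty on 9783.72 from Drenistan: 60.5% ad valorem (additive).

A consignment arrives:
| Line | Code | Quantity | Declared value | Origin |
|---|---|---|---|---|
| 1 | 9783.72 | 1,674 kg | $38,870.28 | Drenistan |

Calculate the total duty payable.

$32,456.68

Line 1 (9783.72, Drenistan, 1,674 kg, $38,870.28):
Base rate for 9783.72 is 23%.
Additional duty on 9783.72 from Drenistan: +60.5%. Applied ad valorem rate: 23% + 60.5% = 83.5%.
Duty = $38,870.28 × 83.5% = $32,456.68.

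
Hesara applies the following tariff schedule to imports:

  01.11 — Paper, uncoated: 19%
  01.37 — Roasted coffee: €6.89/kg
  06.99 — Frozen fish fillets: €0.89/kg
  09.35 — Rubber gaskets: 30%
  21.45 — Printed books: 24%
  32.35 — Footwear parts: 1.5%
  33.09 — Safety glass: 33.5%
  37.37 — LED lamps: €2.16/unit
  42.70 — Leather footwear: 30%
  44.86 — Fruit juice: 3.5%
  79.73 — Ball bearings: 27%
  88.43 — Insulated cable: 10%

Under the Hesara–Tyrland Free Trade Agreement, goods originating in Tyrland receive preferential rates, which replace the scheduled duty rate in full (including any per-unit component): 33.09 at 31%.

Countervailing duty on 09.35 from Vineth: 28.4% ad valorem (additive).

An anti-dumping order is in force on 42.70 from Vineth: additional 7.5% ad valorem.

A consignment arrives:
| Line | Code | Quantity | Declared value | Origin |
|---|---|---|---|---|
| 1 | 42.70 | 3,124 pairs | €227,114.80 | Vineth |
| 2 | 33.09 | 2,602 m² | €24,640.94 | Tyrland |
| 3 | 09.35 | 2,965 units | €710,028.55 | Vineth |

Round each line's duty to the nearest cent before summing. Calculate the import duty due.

€507,463.41

Line 1 (42.70, Vineth, 3,124 pairs, €227,114.80):
Base rate for 42.70 is 30%.
Additional duty on 42.70 from Vineth: +7.5%. Applied ad valorem rate: 30% + 7.5% = 37.5%.
Duty = €227,114.80 × 37.5% = €85,168.05.
Line 2 (33.09, Tyrland, 2,602 m², €24,640.94):
Base rate for 33.09 is 33.5%.
Origin Tyrland qualifies under the Hesara–Tyrland agreement and 33.09 is covered: preferential rate 31% applies instead.
Duty = €24,640.94 × 31% = €7,638.69.
Line 3 (09.35, Vineth, 2,965 units, €710,028.55):
Base rate for 09.35 is 30%.
Additional duty on 09.35 from Vineth: +28.4%. Applied ad valorem rate: 30% + 28.4% = 58.4%.
Duty = €710,028.55 × 58.4% = €414,656.67.
Total = €85,168.05 + €7,638.69 + €414,656.67 = €507,463.41.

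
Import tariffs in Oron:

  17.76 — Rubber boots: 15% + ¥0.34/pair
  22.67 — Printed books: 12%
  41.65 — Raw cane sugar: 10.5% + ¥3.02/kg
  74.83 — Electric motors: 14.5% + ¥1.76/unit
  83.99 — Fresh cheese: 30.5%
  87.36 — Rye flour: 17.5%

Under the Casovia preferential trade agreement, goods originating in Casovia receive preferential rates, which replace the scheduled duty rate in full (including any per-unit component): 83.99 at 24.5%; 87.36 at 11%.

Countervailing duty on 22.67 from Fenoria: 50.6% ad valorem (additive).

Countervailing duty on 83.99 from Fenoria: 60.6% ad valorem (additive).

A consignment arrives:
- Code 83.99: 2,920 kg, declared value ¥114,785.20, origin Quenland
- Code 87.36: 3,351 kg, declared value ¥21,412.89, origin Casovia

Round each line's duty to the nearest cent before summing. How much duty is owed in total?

Line 1 (83.99, Quenland, 2,920 kg, ¥114,785.20):
Base rate for 83.99 is 30.5%.
83.99 has an FTA preferential rate, but origin Quenland is not Casovia; base rate stands.
The additional-duty order on 83.99 targets Fenoria, not Quenland; it does not apply.
Duty = ¥114,785.20 × 30.5% = ¥35,009.49.
Line 2 (87.36, Casovia, 3,351 kg, ¥21,412.89):
Base rate for 87.36 is 17.5%.
Origin Casovia qualifies under the Oron–Casovia agreement and 87.36 is covered: preferential rate 11% applies instead.
Duty = ¥21,412.89 × 11% = ¥2,355.42.
Total = ¥35,009.49 + ¥2,355.42 = ¥37,364.91.

¥37,364.91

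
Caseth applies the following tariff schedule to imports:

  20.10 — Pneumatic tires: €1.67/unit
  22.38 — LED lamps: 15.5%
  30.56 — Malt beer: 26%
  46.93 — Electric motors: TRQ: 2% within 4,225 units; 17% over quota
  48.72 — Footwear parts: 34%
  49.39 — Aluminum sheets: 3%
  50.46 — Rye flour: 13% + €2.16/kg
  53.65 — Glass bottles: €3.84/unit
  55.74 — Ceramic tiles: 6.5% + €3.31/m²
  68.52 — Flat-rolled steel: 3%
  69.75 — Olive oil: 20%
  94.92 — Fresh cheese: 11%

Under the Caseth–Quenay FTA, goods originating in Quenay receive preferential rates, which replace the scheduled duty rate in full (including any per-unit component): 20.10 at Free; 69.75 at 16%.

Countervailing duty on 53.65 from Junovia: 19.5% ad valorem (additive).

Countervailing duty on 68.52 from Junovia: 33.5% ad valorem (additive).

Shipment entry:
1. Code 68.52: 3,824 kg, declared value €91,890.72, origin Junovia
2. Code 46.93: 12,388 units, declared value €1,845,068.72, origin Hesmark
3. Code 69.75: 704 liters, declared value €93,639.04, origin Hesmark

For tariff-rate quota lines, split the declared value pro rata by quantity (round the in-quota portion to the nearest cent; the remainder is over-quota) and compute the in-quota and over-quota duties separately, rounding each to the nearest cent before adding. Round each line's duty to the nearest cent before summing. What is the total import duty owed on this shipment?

Line 1 (68.52, Junovia, 3,824 kg, €91,890.72):
Base rate for 68.52 is 3%.
Additional duty on 68.52 from Junovia: +33.5%. Applied ad valorem rate: 3% + 33.5% = 36.5%.
Duty = €91,890.72 × 36.5% = €33,540.11.
Line 2 (46.93, Hesmark, 12,388 units, €1,845,068.72):
Code 46.93 is under a tariff-rate quota (threshold 4,225 units). In-quota: 4,225 units at 2%; over-quota: 8,163 units at 17%.
Pro-rata value split: in-quota = €1,845,068.72 × 4,225/12,388 = €629,271.50; over-quota = €1,845,068.72 − €629,271.50 = €1,215,797.22.
In-quota duty = €629,271.50 × 2% = €12,585.43. Over-quota duty = €1,215,797.22 × 17% = €206,685.53.
Line duty = €12,585.43 + €206,685.53 = €219,270.96.
Line 3 (69.75, Hesmark, 704 liters, €93,639.04):
Base rate for 69.75 is 20%.
69.75 has an FTA preferential rate, but origin Hesmark is not Quenay; base rate stands.
Duty = €93,639.04 × 20% = €18,727.81.
Total = €33,540.11 + €219,270.96 + €18,727.81 = €271,538.88.

€271,538.88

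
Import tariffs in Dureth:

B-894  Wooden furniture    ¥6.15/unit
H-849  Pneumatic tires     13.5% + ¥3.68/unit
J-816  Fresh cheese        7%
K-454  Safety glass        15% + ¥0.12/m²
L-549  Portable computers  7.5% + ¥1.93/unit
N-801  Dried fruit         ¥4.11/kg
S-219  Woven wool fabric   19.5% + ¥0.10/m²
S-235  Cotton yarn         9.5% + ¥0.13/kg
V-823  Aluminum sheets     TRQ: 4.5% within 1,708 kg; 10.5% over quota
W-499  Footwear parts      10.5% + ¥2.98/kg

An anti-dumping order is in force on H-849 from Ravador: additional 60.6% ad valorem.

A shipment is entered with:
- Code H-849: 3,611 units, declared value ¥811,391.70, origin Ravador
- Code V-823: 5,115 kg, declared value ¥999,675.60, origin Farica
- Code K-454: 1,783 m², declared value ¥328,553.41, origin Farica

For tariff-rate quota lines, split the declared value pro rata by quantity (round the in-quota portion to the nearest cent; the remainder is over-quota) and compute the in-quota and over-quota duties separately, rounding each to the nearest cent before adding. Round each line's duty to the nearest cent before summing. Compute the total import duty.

¥748,963.95

Line 1 (H-849, Ravador, 3,611 units, ¥811,391.70):
Base rate for H-849 is 13.5% + ¥3.68/unit.
Additional duty on H-849 from Ravador: +60.6%. Applied ad valorem rate: 13.5% + 60.6% = 74.1%.
Duty = ¥811,391.70 × 74.1% + 3,611 × ¥3.68 = ¥614,529.73.
Line 2 (V-823, Farica, 5,115 kg, ¥999,675.60):
Code V-823 is under a tariff-rate quota (threshold 1,708 kg). In-quota: 1,708 kg at 4.5%; over-quota: 3,407 kg at 10.5%.
Pro-rata value split: in-quota = ¥999,675.60 × 1,708/5,115 = ¥333,811.52; over-quota = ¥999,675.60 − ¥333,811.52 = ¥665,864.08.
In-quota duty = ¥333,811.52 × 4.5% = ¥15,021.52. Over-quota duty = ¥665,864.08 × 10.5% = ¥69,915.73.
Line duty = ¥15,021.52 + ¥69,915.73 = ¥84,937.25.
Line 3 (K-454, Farica, 1,783 m², ¥328,553.41):
Base rate for K-454 is 15% + ¥0.12/m².
Duty = ¥328,553.41 × 15% + 1,783 × ¥0.12 = ¥49,496.97.
Total = ¥614,529.73 + ¥84,937.25 + ¥49,496.97 = ¥748,963.95.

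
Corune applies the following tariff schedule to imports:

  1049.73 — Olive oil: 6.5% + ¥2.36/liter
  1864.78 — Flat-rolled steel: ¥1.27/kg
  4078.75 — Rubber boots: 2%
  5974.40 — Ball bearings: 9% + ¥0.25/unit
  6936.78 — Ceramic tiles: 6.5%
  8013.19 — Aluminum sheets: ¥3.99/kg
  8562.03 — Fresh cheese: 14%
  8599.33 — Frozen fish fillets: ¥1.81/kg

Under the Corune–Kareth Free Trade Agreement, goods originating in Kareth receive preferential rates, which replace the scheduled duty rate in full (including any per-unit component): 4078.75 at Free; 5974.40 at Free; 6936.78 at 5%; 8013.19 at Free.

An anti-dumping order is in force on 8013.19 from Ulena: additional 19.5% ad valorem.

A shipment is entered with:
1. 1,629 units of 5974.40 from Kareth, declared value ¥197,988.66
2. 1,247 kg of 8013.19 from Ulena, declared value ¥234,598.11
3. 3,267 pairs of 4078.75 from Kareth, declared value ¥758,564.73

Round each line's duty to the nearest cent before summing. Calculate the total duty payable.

¥50,722.16

Line 1 (5974.40, Kareth, 1,629 units, ¥197,988.66):
Base rate for 5974.40 is 9% + ¥0.25/unit.
Origin Kareth qualifies under the Corune–Kareth agreement and 5974.40 is covered: preferential rate Free applies instead.
Duty = ¥197,988.66 × 0% = ¥0.00.
Line 2 (8013.19, Ulena, 1,247 kg, ¥234,598.11):
Base rate for 8013.19 is ¥3.99/kg.
8013.19 has an FTA preferential rate, but origin Ulena is not Kareth; base rate stands.
Additional duty on 8013.19 from Ulena: +19.5% ad valorem. Applied ad valorem rate = 19.5%.
Duty = ¥234,598.11 × 19.5% + 1,247 × ¥3.99 = ¥50,722.16.
Line 3 (4078.75, Kareth, 3,267 pairs, ¥758,564.73):
Base rate for 4078.75 is 2%.
Origin Kareth qualifies under the Corune–Kareth agreement and 4078.75 is covered: preferential rate Free applies instead.
Duty = ¥758,564.73 × 0% = ¥0.00.
Total = ¥0.00 + ¥50,722.16 + ¥0.00 = ¥50,722.16.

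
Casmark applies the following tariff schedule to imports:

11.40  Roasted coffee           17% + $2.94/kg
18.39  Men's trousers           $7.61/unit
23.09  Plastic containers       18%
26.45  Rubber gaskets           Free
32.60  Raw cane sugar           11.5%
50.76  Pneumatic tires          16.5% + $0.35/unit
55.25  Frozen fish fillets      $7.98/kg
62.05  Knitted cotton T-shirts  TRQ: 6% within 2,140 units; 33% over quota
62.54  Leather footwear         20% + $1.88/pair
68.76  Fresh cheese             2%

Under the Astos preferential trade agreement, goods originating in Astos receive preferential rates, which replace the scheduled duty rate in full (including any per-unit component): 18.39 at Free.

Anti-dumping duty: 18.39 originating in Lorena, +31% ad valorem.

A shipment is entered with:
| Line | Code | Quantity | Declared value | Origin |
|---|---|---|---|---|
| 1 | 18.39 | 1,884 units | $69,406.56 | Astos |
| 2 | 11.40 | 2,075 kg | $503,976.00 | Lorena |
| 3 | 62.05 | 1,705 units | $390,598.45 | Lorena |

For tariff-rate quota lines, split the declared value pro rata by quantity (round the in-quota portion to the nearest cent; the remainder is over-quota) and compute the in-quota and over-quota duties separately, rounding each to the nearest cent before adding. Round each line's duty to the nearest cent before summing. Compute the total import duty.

Line 1 (18.39, Astos, 1,884 units, $69,406.56):
Base rate for 18.39 is $7.61/unit.
Origin Astos qualifies under the Casmark–Astos agreement and 18.39 is covered: preferential rate Free applies instead.
The additional-duty order on 18.39 targets Lorena, not Astos; it does not apply.
Duty = $69,406.56 × 0% = $0.00.
Line 2 (11.40, Lorena, 2,075 kg, $503,976.00):
Base rate for 11.40 is 17% + $2.94/kg.
Duty = $503,976.00 × 17% + 2,075 × $2.94 = $91,776.42.
Line 3 (62.05, Lorena, 1,705 units, $390,598.45):
Code 62.05 is under a tariff-rate quota (threshold 2,140 units). Quantity 1,705 units is within the quota, so the in-quota rate 6% applies to the full value.
Duty = $390,598.45 × 6% = $23,435.91.
Total = $0.00 + $91,776.42 + $23,435.91 = $115,212.33.

$115,212.33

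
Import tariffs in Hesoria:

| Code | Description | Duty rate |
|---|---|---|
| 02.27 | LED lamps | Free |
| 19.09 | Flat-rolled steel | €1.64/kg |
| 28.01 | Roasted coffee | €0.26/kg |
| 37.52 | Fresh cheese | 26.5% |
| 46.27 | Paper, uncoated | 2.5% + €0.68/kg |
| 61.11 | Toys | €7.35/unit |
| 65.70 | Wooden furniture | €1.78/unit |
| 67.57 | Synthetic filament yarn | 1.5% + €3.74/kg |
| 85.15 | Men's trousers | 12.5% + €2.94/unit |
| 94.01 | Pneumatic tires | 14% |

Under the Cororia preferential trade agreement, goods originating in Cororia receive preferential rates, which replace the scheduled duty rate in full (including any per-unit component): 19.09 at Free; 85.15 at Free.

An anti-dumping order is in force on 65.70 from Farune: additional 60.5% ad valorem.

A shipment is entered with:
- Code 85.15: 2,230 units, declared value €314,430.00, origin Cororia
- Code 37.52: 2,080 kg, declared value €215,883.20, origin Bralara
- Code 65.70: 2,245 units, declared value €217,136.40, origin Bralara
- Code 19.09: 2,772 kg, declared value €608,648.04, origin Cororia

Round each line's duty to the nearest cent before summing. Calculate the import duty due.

Line 1 (85.15, Cororia, 2,230 units, €314,430.00):
Base rate for 85.15 is 12.5% + €2.94/unit.
Origin Cororia qualifies under the Hesoria–Cororia agreement and 85.15 is covered: preferential rate Free applies instead.
Duty = €314,430.00 × 0% = €0.00.
Line 2 (37.52, Bralara, 2,080 kg, €215,883.20):
Base rate for 37.52 is 26.5%.
Duty = €215,883.20 × 26.5% = €57,209.05.
Line 3 (65.70, Bralara, 2,245 units, €217,136.40):
Base rate for 65.70 is €1.78/unit.
The additional-duty order on 65.70 targets Farune, not Bralara; it does not apply.
Duty = 2,245 × €1.78 = €3,996.10.
Line 4 (19.09, Cororia, 2,772 kg, €608,648.04):
Base rate for 19.09 is €1.64/kg.
Origin Cororia qualifies under the Hesoria–Cororia agreement and 19.09 is covered: preferential rate Free applies instead.
Duty = €608,648.04 × 0% = €0.00.
Total = €0.00 + €57,209.05 + €3,996.10 + €0.00 = €61,205.15.

€61,205.15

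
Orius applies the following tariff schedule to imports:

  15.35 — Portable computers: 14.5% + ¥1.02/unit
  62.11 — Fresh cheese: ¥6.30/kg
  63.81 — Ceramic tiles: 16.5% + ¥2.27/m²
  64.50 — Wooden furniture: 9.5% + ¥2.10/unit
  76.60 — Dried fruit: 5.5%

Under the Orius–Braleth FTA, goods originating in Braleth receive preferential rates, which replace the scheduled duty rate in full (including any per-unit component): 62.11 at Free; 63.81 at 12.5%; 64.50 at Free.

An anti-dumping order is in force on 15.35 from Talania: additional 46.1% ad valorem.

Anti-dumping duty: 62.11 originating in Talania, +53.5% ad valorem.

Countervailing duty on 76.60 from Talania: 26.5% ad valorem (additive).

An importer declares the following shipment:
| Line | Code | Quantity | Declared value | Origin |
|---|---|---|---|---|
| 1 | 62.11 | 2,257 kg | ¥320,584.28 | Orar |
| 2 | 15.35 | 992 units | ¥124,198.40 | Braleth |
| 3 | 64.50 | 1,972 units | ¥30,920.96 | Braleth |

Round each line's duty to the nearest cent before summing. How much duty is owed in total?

Line 1 (62.11, Orar, 2,257 kg, ¥320,584.28):
Base rate for 62.11 is ¥6.30/kg.
62.11 has an FTA preferential rate, but origin Orar is not Braleth; base rate stands.
The additional-duty order on 62.11 targets Talania, not Orar; it does not apply.
Duty = 2,257 × ¥6.30 = ¥14,219.10.
Line 2 (15.35, Braleth, 992 units, ¥124,198.40):
Base rate for 15.35 is 14.5% + ¥1.02/unit.
Origin Braleth is the FTA partner but 15.35 is not on the preference list; base rate stands.
The additional-duty order on 15.35 targets Talania, not Braleth; it does not apply.
Duty = ¥124,198.40 × 14.5% + 992 × ¥1.02 = ¥19,020.61.
Line 3 (64.50, Braleth, 1,972 units, ¥30,920.96):
Base rate for 64.50 is 9.5% + ¥2.10/unit.
Origin Braleth qualifies under the Orius–Braleth agreement and 64.50 is covered: preferential rate Free applies instead.
Duty = ¥30,920.96 × 0% = ¥0.00.
Total = ¥14,219.10 + ¥19,020.61 + ¥0.00 = ¥33,239.71.

¥33,239.71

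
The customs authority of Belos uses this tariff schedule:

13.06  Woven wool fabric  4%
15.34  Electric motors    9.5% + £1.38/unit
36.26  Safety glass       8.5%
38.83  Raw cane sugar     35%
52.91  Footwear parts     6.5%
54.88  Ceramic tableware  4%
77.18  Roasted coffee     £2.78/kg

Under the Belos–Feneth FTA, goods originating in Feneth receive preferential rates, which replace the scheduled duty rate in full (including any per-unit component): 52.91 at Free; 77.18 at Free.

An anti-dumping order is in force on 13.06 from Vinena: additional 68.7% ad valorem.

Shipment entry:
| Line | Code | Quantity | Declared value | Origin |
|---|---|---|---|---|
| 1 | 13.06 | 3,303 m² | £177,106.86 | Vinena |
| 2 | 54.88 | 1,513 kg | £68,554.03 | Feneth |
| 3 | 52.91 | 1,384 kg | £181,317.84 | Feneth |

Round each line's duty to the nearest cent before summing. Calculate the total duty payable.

£131,498.85

Line 1 (13.06, Vinena, 3,303 m², £177,106.86):
Base rate for 13.06 is 4%.
Additional duty on 13.06 from Vinena: +68.7%. Applied ad valorem rate: 4% + 68.7% = 72.7%.
Duty = £177,106.86 × 72.7% = £128,756.69.
Line 2 (54.88, Feneth, 1,513 kg, £68,554.03):
Base rate for 54.88 is 4%.
Origin Feneth is the FTA partner but 54.88 is not on the preference list; base rate stands.
Duty = £68,554.03 × 4% = £2,742.16.
Line 3 (52.91, Feneth, 1,384 kg, £181,317.84):
Base rate for 52.91 is 6.5%.
Origin Feneth qualifies under the Belos–Feneth agreement and 52.91 is covered: preferential rate Free applies instead.
Duty = £181,317.84 × 0% = £0.00.
Total = £128,756.69 + £2,742.16 + £0.00 = £131,498.85.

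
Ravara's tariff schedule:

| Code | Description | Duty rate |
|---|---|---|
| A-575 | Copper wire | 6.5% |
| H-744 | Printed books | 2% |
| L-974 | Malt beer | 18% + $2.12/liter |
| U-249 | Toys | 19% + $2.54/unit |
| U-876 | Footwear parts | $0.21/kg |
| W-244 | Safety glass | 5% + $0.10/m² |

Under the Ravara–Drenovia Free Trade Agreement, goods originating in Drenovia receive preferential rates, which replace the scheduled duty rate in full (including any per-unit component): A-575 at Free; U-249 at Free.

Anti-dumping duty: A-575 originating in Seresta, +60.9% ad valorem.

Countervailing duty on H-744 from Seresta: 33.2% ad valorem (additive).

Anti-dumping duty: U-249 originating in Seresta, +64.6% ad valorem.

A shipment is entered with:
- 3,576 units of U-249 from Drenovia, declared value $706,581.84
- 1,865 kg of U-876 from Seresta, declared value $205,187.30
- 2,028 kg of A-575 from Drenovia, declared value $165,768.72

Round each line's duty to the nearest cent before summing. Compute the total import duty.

Line 1 (U-249, Drenovia, 3,576 units, $706,581.84):
Base rate for U-249 is 19% + $2.54/unit.
Origin Drenovia qualifies under the Ravara–Drenovia agreement and U-249 is covered: preferential rate Free applies instead.
The additional-duty order on U-249 targets Seresta, not Drenovia; it does not apply.
Duty = $706,581.84 × 0% = $0.00.
Line 2 (U-876, Seresta, 1,865 kg, $205,187.30):
Base rate for U-876 is $0.21/kg.
Duty = 1,865 × $0.21 = $391.65.
Line 3 (A-575, Drenovia, 2,028 kg, $165,768.72):
Base rate for A-575 is 6.5%.
Origin Drenovia qualifies under the Ravara–Drenovia agreement and A-575 is covered: preferential rate Free applies instead.
The additional-duty order on A-575 targets Seresta, not Drenovia; it does not apply.
Duty = $165,768.72 × 0% = $0.00.
Total = $0.00 + $391.65 + $0.00 = $391.65.

$391.65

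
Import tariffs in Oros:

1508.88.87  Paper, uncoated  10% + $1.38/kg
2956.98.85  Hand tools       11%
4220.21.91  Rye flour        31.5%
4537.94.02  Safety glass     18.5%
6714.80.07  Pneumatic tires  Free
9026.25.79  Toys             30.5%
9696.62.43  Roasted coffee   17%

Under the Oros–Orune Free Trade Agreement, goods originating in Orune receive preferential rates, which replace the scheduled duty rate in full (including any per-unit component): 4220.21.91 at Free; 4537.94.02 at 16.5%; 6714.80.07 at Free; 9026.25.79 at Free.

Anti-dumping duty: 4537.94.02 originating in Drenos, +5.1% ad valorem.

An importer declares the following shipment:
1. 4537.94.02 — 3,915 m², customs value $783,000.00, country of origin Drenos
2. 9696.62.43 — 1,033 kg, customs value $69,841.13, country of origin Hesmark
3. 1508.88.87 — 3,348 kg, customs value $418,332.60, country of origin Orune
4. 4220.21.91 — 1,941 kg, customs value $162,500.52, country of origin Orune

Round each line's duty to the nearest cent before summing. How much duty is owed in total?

Line 1 (4537.94.02, Drenos, 3,915 m², $783,000.00):
Base rate for 4537.94.02 is 18.5%.
4537.94.02 has an FTA preferential rate, but origin Drenos is not Orune; base rate stands.
Additional duty on 4537.94.02 from Drenos: +5.1%. Applied ad valorem rate: 18.5% + 5.1% = 23.6%.
Duty = $783,000.00 × 23.6% = $184,788.00.
Line 2 (9696.62.43, Hesmark, 1,033 kg, $69,841.13):
Base rate for 9696.62.43 is 17%.
Duty = $69,841.13 × 17% = $11,872.99.
Line 3 (1508.88.87, Orune, 3,348 kg, $418,332.60):
Base rate for 1508.88.87 is 10% + $1.38/kg.
Origin Orune is the FTA partner but 1508.88.87 is not on the preference list; base rate stands.
Duty = $418,332.60 × 10% + 3,348 × $1.38 = $46,453.50.
Line 4 (4220.21.91, Orune, 1,941 kg, $162,500.52):
Base rate for 4220.21.91 is 31.5%.
Origin Orune qualifies under the Oros–Orune agreement and 4220.21.91 is covered: preferential rate Free applies instead.
Duty = $162,500.52 × 0% = $0.00.
Total = $184,788.00 + $11,872.99 + $46,453.50 + $0.00 = $243,114.49.

$243,114.49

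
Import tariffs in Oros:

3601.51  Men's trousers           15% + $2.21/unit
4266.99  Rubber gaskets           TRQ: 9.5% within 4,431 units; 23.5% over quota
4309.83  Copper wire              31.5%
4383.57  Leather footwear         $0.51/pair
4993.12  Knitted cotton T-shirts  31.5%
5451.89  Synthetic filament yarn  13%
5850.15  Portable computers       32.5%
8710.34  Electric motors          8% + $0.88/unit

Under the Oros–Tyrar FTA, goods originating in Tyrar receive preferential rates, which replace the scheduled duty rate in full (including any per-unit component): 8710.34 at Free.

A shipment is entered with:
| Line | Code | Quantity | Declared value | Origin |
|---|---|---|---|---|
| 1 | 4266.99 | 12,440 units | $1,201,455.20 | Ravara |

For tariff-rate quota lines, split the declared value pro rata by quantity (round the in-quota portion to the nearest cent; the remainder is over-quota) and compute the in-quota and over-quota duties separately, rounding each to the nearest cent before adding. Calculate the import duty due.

Line 1 (4266.99, Ravara, 12,440 units, $1,201,455.20):
Code 4266.99 is under a tariff-rate quota (threshold 4,431 units). In-quota: 4,431 units at 9.5%; over-quota: 8,009 units at 23.5%.
Pro-rata value split: in-quota = $1,201,455.20 × 4,431/12,440 = $427,945.98; over-quota = $1,201,455.20 − $427,945.98 = $773,509.22.
In-quota duty = $427,945.98 × 9.5% = $40,654.87. Over-quota duty = $773,509.22 × 23.5% = $181,774.67.
Line duty = $40,654.87 + $181,774.67 = $222,429.54.

$222,429.54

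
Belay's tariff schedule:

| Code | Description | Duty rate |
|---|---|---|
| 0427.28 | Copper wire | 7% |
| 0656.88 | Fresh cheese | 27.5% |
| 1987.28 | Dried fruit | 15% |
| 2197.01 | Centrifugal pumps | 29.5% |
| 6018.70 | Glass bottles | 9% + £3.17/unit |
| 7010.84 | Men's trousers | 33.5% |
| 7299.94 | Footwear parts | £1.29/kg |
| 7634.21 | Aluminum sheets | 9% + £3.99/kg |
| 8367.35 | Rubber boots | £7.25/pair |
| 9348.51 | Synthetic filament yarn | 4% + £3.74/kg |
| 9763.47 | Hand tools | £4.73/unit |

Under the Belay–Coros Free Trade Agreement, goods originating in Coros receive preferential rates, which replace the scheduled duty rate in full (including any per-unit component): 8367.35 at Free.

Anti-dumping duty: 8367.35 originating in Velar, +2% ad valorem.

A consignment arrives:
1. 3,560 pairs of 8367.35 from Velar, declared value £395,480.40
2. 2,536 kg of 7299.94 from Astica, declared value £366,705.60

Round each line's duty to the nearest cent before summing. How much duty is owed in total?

Line 1 (8367.35, Velar, 3,560 pairs, £395,480.40):
Base rate for 8367.35 is £7.25/pair.
8367.35 has an FTA preferential rate, but origin Velar is not Coros; base rate stands.
Additional duty on 8367.35 from Velar: +2% ad valorem. Applied ad valorem rate = 2%.
Duty = £395,480.40 × 2% + 3,560 × £7.25 = £33,719.61.
Line 2 (7299.94, Astica, 2,536 kg, £366,705.60):
Base rate for 7299.94 is £1.29/kg.
Duty = 2,536 × £1.29 = £3,271.44.
Total = £33,719.61 + £3,271.44 = £36,991.05.

£36,991.05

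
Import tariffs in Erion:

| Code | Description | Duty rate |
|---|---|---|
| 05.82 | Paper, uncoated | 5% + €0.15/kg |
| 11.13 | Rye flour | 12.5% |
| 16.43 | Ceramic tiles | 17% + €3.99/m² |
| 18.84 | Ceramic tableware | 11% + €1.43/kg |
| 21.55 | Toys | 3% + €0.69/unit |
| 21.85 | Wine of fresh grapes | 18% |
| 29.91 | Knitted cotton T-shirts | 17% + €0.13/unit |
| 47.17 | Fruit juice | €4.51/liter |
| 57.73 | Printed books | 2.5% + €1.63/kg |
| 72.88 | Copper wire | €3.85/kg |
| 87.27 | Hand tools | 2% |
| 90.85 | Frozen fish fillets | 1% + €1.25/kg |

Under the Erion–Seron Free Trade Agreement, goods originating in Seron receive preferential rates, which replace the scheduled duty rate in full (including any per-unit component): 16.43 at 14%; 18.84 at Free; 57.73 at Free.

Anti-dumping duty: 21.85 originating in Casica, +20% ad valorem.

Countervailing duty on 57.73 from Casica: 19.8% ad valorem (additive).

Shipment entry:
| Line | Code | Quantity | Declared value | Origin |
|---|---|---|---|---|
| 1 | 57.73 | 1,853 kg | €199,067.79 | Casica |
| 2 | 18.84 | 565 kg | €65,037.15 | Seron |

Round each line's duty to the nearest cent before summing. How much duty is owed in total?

Line 1 (57.73, Casica, 1,853 kg, €199,067.79):
Base rate for 57.73 is 2.5% + €1.63/kg.
57.73 has an FTA preferential rate, but origin Casica is not Seron; base rate stands.
Additional duty on 57.73 from Casica: +19.8%. Applied ad valorem rate: 2.5% + 19.8% = 22.3%.
Duty = €199,067.79 × 22.3% + 1,853 × €1.63 = €47,412.51.
Line 2 (18.84, Seron, 565 kg, €65,037.15):
Base rate for 18.84 is 11% + €1.43/kg.
Origin Seron qualifies under the Erion–Seron agreement and 18.84 is covered: preferential rate Free applies instead.
Duty = €65,037.15 × 0% = €0.00.
Total = €47,412.51 + €0.00 = €47,412.51.

€47,412.51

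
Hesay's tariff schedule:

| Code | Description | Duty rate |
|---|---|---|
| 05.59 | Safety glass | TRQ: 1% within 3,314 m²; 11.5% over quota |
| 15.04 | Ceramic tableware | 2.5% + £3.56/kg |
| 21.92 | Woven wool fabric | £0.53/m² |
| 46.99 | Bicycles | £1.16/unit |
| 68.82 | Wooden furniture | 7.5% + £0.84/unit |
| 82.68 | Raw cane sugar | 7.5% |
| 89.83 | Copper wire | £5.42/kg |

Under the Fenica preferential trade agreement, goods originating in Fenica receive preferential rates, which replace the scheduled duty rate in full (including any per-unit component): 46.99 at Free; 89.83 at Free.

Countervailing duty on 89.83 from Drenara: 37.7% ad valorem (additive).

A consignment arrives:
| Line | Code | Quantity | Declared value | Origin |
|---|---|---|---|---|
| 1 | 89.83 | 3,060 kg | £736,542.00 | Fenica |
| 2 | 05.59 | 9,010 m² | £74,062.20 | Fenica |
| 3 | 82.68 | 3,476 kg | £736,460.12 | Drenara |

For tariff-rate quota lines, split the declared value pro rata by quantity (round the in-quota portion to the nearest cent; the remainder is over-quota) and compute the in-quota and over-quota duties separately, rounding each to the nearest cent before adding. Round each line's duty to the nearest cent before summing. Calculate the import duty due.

Line 1 (89.83, Fenica, 3,060 kg, £736,542.00):
Base rate for 89.83 is £5.42/kg.
Origin Fenica qualifies under the Hesay–Fenica agreement and 89.83 is covered: preferential rate Free applies instead.
The additional-duty order on 89.83 targets Drenara, not Fenica; it does not apply.
Duty = £736,542.00 × 0% = £0.00.
Line 2 (05.59, Fenica, 9,010 m², £74,062.20):
Code 05.59 is under a tariff-rate quota (threshold 3,314 m²). In-quota: 3,314 m² at 1%; over-quota: 5,696 m² at 11.5%.
Pro-rata value split: in-quota = £74,062.20 × 3,314/9,010 = £27,241.08; over-quota = £74,062.20 − £27,241.08 = £46,821.12.
In-quota duty = £27,241.08 × 1% = £272.41. Over-quota duty = £46,821.12 × 11.5% = £5,384.43.
Line duty = £272.41 + £5,384.43 = £5,656.84.
Line 3 (82.68, Drenara, 3,476 kg, £736,460.12):
Base rate for 82.68 is 7.5%.
Duty = £736,460.12 × 7.5% = £55,234.51.
Total = £0.00 + £5,656.84 + £55,234.51 = £60,891.35.

£60,891.35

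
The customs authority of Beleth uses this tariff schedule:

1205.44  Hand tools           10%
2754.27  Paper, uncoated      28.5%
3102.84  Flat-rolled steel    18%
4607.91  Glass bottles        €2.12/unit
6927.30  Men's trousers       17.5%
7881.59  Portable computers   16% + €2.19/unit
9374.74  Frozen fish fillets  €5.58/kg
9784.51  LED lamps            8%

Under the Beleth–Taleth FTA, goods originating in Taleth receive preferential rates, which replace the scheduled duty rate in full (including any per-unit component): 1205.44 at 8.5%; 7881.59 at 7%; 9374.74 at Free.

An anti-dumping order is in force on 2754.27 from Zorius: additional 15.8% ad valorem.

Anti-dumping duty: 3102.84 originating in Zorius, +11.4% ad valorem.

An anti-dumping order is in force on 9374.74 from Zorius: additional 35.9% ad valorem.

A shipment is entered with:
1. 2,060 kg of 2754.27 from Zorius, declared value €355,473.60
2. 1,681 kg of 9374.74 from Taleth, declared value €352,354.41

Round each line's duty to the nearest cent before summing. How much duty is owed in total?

€157,474.80

Line 1 (2754.27, Zorius, 2,060 kg, €355,473.60):
Base rate for 2754.27 is 28.5%.
Additional duty on 2754.27 from Zorius: +15.8%. Applied ad valorem rate: 28.5% + 15.8% = 44.3%.
Duty = €355,473.60 × 44.3% = €157,474.80.
Line 2 (9374.74, Taleth, 1,681 kg, €352,354.41):
Base rate for 9374.74 is €5.58/kg.
Origin Taleth qualifies under the Beleth–Taleth agreement and 9374.74 is covered: preferential rate Free applies instead.
The additional-duty order on 9374.74 targets Zorius, not Taleth; it does not apply.
Duty = €352,354.41 × 0% = €0.00.
Total = €157,474.80 + €0.00 = €157,474.80.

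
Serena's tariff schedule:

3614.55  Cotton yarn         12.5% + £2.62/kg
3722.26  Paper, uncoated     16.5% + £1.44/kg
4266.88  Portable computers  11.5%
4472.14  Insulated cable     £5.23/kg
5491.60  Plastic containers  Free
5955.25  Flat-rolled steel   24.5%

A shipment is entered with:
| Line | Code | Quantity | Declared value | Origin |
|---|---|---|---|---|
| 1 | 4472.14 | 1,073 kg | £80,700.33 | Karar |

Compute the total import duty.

Line 1 (4472.14, Karar, 1,073 kg, £80,700.33):
Base rate for 4472.14 is £5.23/kg.
Duty = 1,073 × £5.23 = £5,611.79.

£5,611.79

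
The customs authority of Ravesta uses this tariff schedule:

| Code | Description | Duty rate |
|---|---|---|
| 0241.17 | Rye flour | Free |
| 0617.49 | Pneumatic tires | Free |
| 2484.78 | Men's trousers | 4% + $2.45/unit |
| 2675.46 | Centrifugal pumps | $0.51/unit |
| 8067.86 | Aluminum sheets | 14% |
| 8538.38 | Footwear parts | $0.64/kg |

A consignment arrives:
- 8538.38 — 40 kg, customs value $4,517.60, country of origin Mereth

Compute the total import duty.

$25.60

Line 1 (8538.38, Mereth, 40 kg, $4,517.60):
Base rate for 8538.38 is $0.64/kg.
Duty = 40 × $0.64 = $25.60.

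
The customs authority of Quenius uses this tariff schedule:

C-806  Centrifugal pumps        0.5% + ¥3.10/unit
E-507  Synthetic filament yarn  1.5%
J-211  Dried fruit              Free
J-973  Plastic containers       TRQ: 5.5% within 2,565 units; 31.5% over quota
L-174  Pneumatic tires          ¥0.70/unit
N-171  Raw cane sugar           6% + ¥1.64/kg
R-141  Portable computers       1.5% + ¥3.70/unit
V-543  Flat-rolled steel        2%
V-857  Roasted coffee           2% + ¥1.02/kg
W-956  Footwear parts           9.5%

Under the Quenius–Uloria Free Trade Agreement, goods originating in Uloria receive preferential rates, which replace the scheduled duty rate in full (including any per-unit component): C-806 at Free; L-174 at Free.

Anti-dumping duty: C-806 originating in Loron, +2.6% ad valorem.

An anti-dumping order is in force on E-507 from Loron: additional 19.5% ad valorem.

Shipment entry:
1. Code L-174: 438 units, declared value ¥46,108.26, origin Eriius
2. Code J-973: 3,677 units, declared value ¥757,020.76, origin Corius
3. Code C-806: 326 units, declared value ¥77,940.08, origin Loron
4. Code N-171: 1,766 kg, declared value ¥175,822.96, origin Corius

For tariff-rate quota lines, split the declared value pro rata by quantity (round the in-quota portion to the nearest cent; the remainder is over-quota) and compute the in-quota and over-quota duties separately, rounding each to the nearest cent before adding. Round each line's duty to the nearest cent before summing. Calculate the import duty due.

Line 1 (L-174, Eriius, 438 units, ¥46,108.26):
Base rate for L-174 is ¥0.70/unit.
L-174 has an FTA preferential rate, but origin Eriius is not Uloria; base rate stands.
Duty = 438 × ¥0.70 = ¥306.60.
Line 2 (J-973, Corius, 3,677 units, ¥757,020.76):
Code J-973 is under a tariff-rate quota (threshold 2,565 units). In-quota: 2,565 units at 5.5%; over-quota: 1,112 units at 31.5%.
Pro-rata value split: in-quota = ¥757,020.76 × 2,565/3,677 = ¥528,082.20; over-quota = ¥757,020.76 − ¥528,082.20 = ¥228,938.56.
In-quota duty = ¥528,082.20 × 5.5% = ¥29,044.52. Over-quota duty = ¥228,938.56 × 31.5% = ¥72,115.65.
Line duty = ¥29,044.52 + ¥72,115.65 = ¥101,160.17.
Line 3 (C-806, Loron, 326 units, ¥77,940.08):
Base rate for C-806 is 0.5% + ¥3.10/unit.
C-806 has an FTA preferential rate, but origin Loron is not Uloria; base rate stands.
Additional duty on C-806 from Loron: +2.6%. Applied ad valorem rate: 0.5% + 2.6% = 3.1%.
Duty = ¥77,940.08 × 3.1% + 326 × ¥3.10 = ¥3,426.74.
Line 4 (N-171, Corius, 1,766 kg, ¥175,822.96):
Base rate for N-171 is 6% + ¥1.64/kg.
Duty = ¥175,822.96 × 6% + 1,766 × ¥1.64 = ¥13,445.62.
Total = ¥306.60 + ¥101,160.17 + ¥3,426.74 + ¥13,445.62 = ¥118,339.13.

¥118,339.13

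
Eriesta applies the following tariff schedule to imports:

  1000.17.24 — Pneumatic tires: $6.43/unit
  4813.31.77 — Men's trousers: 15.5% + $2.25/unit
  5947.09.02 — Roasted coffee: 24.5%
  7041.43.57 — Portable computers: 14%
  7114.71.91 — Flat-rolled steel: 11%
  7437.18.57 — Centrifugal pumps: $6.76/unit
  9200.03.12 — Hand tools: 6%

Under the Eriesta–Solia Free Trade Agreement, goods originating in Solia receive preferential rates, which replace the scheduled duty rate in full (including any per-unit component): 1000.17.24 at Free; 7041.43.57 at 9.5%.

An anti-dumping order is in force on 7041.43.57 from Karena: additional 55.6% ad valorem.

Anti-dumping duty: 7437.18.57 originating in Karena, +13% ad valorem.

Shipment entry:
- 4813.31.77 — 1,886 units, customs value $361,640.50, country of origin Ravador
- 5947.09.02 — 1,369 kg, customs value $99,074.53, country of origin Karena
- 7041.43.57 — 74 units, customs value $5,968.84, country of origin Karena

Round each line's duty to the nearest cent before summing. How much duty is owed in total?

Line 1 (4813.31.77, Ravador, 1,886 units, $361,640.50):
Base rate for 4813.31.77 is 15.5% + $2.25/unit.
Duty = $361,640.50 × 15.5% + 1,886 × $2.25 = $60,297.78.
Line 2 (5947.09.02, Karena, 1,369 kg, $99,074.53):
Base rate for 5947.09.02 is 24.5%.
Duty = $99,074.53 × 24.5% = $24,273.26.
Line 3 (7041.43.57, Karena, 74 units, $5,968.84):
Base rate for 7041.43.57 is 14%.
7041.43.57 has an FTA preferential rate, but origin Karena is not Solia; base rate stands.
Additional duty on 7041.43.57 from Karena: +55.6%. Applied ad valorem rate: 14% + 55.6% = 69.6%.
Duty = $5,968.84 × 69.6% = $4,154.31.
Total = $60,297.78 + $24,273.26 + $4,154.31 = $88,725.35.

$88,725.35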